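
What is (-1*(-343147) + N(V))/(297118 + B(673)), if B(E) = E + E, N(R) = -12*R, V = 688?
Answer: 334891/298464 ≈ 1.1220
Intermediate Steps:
B(E) = 2*E
(-1*(-343147) + N(V))/(297118 + B(673)) = (-1*(-343147) - 12*688)/(297118 + 2*673) = (343147 - 8256)/(297118 + 1346) = 334891/298464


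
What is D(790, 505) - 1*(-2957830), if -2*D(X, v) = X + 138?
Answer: 2957366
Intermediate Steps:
D(X, v) = -69 - X/2 (D(X, v) = -(X + 138)/2 = -(138 + X)/2 = -69 - X/2)
D(790, 505) - 1*(-2957830) = (-69 - ½*790) - 1*(-2957830) = (-69 - 395) + 2957830 = -464 + 2957830 = 2957366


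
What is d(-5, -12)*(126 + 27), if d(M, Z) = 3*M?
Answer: -2295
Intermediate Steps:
d(-5, -12)*(126 + 27) = (3*(-5))*(126 + 27) = -15*153 = -2295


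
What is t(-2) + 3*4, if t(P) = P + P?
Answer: 8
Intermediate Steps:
t(P) = 2*P
t(-2) + 3*4 = 2*(-2) + 3*4 = -4 + 12 = 8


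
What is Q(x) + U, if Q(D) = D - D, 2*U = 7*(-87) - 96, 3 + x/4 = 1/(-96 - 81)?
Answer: -705/2 ≈ -352.50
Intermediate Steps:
x = -2128/177 (x = -12 + 4/(-96 - 81) = -12 + 4/(-177) = -12 + 4*(-1/177) = -12 - 4/177 = -2128/177 ≈ -12.023)
U = -705/2 (U = (7*(-87) - 96)/2 = (-609 - 96)/2 = (½)*(-705) = -705/2 ≈ -352.50)
Q(D) = 0
Q(x) + U = 0 - 705/2 = -705/2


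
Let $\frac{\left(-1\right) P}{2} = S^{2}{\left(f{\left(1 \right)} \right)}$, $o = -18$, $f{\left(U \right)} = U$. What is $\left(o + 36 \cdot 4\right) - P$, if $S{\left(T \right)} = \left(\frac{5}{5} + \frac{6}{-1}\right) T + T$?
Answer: $158$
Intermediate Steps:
$S{\left(T \right)} = - 4 T$ ($S{\left(T \right)} = \left(5 \cdot \frac{1}{5} + 6 \left(-1\right)\right) T + T = \left(1 - 6\right) T + T = - 5 T + T = - 4 T$)
$P = -32$ ($P = - 2 \left(\left(-4\right) 1\right)^{2} = - 2 \left(-4\right)^{2} = \left(-2\right) 16 = -32$)
$\left(o + 36 \cdot 4\right) - P = \left(-18 + 36 \cdot 4\right) - -32 = \left(-18 + 144\right) + 32 = 126 + 32 = 158$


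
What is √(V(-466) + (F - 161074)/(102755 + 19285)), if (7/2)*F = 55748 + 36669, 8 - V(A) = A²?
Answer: I*√122279461395070/23730 ≈ 465.99*I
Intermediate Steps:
V(A) = 8 - A²
F = 184834/7 (F = 2*(55748 + 36669)/7 = (2/7)*92417 = 184834/7 ≈ 26405.)
√(V(-466) + (F - 161074)/(102755 + 19285)) = √((8 - 1*(-466)²) + (184834/7 - 161074)/(102755 + 19285)) = √((8 - 1*217156) - 942684/7/122040) = √((8 - 217156) - 942684/7*1/122040) = √(-217148 - 78557/71190) = √(-15458844677/71190) = I*√122279461395070/23730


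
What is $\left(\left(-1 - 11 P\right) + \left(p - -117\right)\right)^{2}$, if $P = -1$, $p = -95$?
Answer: $1024$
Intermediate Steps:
$\left(\left(-1 - 11 P\right) + \left(p - -117\right)\right)^{2} = \left(\left(-1 - -11\right) - -22\right)^{2} = \left(\left(-1 + 11\right) + \left(-95 + 117\right)\right)^{2} = \left(10 + 22\right)^{2} = 32^{2} = 1024$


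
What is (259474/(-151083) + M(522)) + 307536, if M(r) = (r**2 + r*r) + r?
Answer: 128877467684/151083 ≈ 8.5302e+5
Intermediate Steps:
M(r) = r + 2*r**2 (M(r) = (r**2 + r**2) + r = 2*r**2 + r = r + 2*r**2)
(259474/(-151083) + M(522)) + 307536 = (259474/(-151083) + 522*(1 + 2*522)) + 307536 = (259474*(-1/151083) + 522*(1 + 1044)) + 307536 = (-259474/151083 + 522*1045) + 307536 = (-259474/151083 + 545490) + 307536 = 82414006196/151083 + 307536 = 128877467684/151083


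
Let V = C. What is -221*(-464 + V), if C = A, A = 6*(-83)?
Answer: 212602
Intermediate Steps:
A = -498
C = -498
V = -498
-221*(-464 + V) = -221*(-464 - 498) = -221*(-962) = 212602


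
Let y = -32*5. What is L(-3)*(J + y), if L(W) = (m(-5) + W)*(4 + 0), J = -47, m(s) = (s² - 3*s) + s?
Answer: -26496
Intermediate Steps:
m(s) = s² - 2*s
L(W) = 140 + 4*W (L(W) = (-5*(-2 - 5) + W)*(4 + 0) = (-5*(-7) + W)*4 = (35 + W)*4 = 140 + 4*W)
y = -160
L(-3)*(J + y) = (140 + 4*(-3))*(-47 - 160) = (140 - 12)*(-207) = 128*(-207) = -26496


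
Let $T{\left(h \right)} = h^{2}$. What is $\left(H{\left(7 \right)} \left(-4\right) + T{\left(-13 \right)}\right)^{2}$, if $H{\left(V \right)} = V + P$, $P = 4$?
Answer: $15625$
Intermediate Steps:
$H{\left(V \right)} = 4 + V$ ($H{\left(V \right)} = V + 4 = 4 + V$)
$\left(H{\left(7 \right)} \left(-4\right) + T{\left(-13 \right)}\right)^{2} = \left(\left(4 + 7\right) \left(-4\right) + \left(-13\right)^{2}\right)^{2} = \left(11 \left(-4\right) + 169\right)^{2} = \left(-44 + 169\right)^{2} = 125^{2} = 15625$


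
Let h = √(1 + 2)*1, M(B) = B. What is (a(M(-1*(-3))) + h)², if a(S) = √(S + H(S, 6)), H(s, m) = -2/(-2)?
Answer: (2 + √3)² ≈ 13.928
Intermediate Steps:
H(s, m) = 1 (H(s, m) = -2*(-½) = 1)
a(S) = √(1 + S) (a(S) = √(S + 1) = √(1 + S))
h = √3 (h = √3*1 = √3 ≈ 1.7320)
(a(M(-1*(-3))) + h)² = (√(1 - 1*(-3)) + √3)² = (√(1 + 3) + √3)² = (√4 + √3)² = (2 + √3)²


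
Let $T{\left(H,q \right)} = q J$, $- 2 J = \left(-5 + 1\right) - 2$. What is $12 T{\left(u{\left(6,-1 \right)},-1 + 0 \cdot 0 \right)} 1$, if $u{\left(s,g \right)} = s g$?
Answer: $-36$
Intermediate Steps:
$J = 3$ ($J = - \frac{\left(-5 + 1\right) - 2}{2} = - \frac{-4 - 2}{2} = \left(- \frac{1}{2}\right) \left(-6\right) = 3$)
$u{\left(s,g \right)} = g s$
$T{\left(H,q \right)} = 3 q$ ($T{\left(H,q \right)} = q 3 = 3 q$)
$12 T{\left(u{\left(6,-1 \right)},-1 + 0 \cdot 0 \right)} 1 = 12 \cdot 3 \left(-1 + 0 \cdot 0\right) 1 = 12 \cdot 3 \left(-1 + 0\right) 1 = 12 \cdot 3 \left(-1\right) 1 = 12 \left(-3\right) 1 = \left(-36\right) 1 = -36$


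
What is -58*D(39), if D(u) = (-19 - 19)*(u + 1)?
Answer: 88160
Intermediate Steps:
D(u) = -38 - 38*u (D(u) = -38*(1 + u) = -38 - 38*u)
-58*D(39) = -58*(-38 - 38*39) = -58*(-38 - 1482) = -58*(-1520) = 88160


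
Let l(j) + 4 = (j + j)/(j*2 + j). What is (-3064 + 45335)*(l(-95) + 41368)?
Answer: 5245577474/3 ≈ 1.7485e+9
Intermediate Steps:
l(j) = -10/3 (l(j) = -4 + (j + j)/(j*2 + j) = -4 + (2*j)/(2*j + j) = -4 + (2*j)/((3*j)) = -4 + (2*j)*(1/(3*j)) = -4 + ⅔ = -10/3)
(-3064 + 45335)*(l(-95) + 41368) = (-3064 + 45335)*(-10/3 + 41368) = 42271*(124094/3) = 5245577474/3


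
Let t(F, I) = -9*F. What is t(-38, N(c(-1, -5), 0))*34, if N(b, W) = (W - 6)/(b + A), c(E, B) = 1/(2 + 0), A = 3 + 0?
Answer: 11628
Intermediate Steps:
A = 3
c(E, B) = ½ (c(E, B) = 1/2 = ½)
N(b, W) = (-6 + W)/(3 + b) (N(b, W) = (W - 6)/(b + 3) = (-6 + W)/(3 + b))
t(-38, N(c(-1, -5), 0))*34 = -9*(-38)*34 = 342*34 = 11628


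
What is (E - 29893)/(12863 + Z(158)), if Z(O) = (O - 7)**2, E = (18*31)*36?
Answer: -9805/35664 ≈ -0.27493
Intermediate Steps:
E = 20088 (E = 558*36 = 20088)
Z(O) = (-7 + O)**2
(E - 29893)/(12863 + Z(158)) = (20088 - 29893)/(12863 + (-7 + 158)**2) = -9805/(12863 + 151**2) = -9805/(12863 + 22801) = -9805/35664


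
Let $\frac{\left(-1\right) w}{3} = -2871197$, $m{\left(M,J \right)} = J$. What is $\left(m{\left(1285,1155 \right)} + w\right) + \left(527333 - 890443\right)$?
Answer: $8251636$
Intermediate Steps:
$w = 8613591$ ($w = \left(-3\right) \left(-2871197\right) = 8613591$)
$\left(m{\left(1285,1155 \right)} + w\right) + \left(527333 - 890443\right) = \left(1155 + 8613591\right) + \left(527333 - 890443\right) = 8614746 - 363110 = 8251636$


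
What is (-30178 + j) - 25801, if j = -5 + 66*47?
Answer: -52882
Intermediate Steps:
j = 3097 (j = -5 + 3102 = 3097)
(-30178 + j) - 25801 = (-30178 + 3097) - 25801 = -27081 - 25801 = -52882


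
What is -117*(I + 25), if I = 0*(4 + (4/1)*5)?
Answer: -2925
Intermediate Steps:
I = 0 (I = 0*(4 + (4*1)*5) = 0*(4 + 4*5) = 0*(4 + 20) = 0*24 = 0)
-117*(I + 25) = -117*(0 + 25) = -117*25 = -2925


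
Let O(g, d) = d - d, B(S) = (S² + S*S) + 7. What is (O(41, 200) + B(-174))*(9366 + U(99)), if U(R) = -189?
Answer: 555749943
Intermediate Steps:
B(S) = 7 + 2*S² (B(S) = (S² + S²) + 7 = 2*S² + 7 = 7 + 2*S²)
O(g, d) = 0
(O(41, 200) + B(-174))*(9366 + U(99)) = (0 + (7 + 2*(-174)²))*(9366 - 189) = (0 + (7 + 2*30276))*9177 = (0 + (7 + 60552))*9177 = (0 + 60559)*9177 = 60559*9177 = 555749943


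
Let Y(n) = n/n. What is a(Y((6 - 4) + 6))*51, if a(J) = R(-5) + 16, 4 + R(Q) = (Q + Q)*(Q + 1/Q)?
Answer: 3264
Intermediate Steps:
Y(n) = 1
R(Q) = -4 + 2*Q*(Q + 1/Q) (R(Q) = -4 + (Q + Q)*(Q + 1/Q) = -4 + (2*Q)*(Q + 1/Q) = -4 + 2*Q*(Q + 1/Q))
a(J) = 64 (a(J) = (-2 + 2*(-5)²) + 16 = (-2 + 2*25) + 16 = (-2 + 50) + 16 = 48 + 16 = 64)
a(Y((6 - 4) + 6))*51 = 64*51 = 3264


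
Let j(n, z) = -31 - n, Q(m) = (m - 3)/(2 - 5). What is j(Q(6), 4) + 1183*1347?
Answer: 1593471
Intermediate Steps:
Q(m) = 1 - m/3 (Q(m) = (-3 + m)/(-3) = (-3 + m)*(-⅓) = 1 - m/3)
j(Q(6), 4) + 1183*1347 = (-31 - (1 - ⅓*6)) + 1183*1347 = (-31 - (1 - 2)) + 1593501 = (-31 - 1*(-1)) + 1593501 = (-31 + 1) + 1593501 = -30 + 1593501 = 1593471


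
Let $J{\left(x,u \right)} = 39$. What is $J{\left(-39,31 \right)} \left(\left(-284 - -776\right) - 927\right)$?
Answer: $-16965$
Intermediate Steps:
$J{\left(-39,31 \right)} \left(\left(-284 - -776\right) - 927\right) = 39 \left(\left(-284 - -776\right) - 927\right) = 39 \left(\left(-284 + 776\right) - 927\right) = 39 \left(492 - 927\right) = 39 \left(-435\right) = -16965$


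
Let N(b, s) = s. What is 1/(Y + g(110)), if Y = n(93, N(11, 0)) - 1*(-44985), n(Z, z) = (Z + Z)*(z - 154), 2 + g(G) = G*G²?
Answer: 1/1347339 ≈ 7.4220e-7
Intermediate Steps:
g(G) = -2 + G³ (g(G) = -2 + G*G² = -2 + G³)
n(Z, z) = 2*Z*(-154 + z) (n(Z, z) = (2*Z)*(-154 + z) = 2*Z*(-154 + z))
Y = 16341 (Y = 2*93*(-154 + 0) - 1*(-44985) = 2*93*(-154) + 44985 = -28644 + 44985 = 16341)
1/(Y + g(110)) = 1/(16341 + (-2 + 110³)) = 1/(16341 + (-2 + 1331000)) = 1/(16341 + 1330998) = 1/1347339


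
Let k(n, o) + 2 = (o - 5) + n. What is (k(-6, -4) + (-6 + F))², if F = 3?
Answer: 400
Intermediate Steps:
k(n, o) = -7 + n + o (k(n, o) = -2 + ((o - 5) + n) = -2 + ((-5 + o) + n) = -2 + (-5 + n + o) = -7 + n + o)
(k(-6, -4) + (-6 + F))² = ((-7 - 6 - 4) + (-6 + 3))² = (-17 - 3)² = (-20)² = 400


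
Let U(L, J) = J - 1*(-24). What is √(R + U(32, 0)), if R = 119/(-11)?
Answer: √1595/11 ≈ 3.6307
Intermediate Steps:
U(L, J) = 24 + J (U(L, J) = J + 24 = 24 + J)
R = -119/11 (R = -1/11*119 = -119/11 ≈ -10.818)
√(R + U(32, 0)) = √(-119/11 + (24 + 0)) = √(-119/11 + 24) = √(145/11) = √1595/11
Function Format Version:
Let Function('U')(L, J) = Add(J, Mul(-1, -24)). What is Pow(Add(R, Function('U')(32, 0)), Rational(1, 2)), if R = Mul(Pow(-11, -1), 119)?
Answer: Mul(Rational(1, 11), Pow(1595, Rational(1, 2))) ≈ 3.6307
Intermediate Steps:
Function('U')(L, J) = Add(24, J) (Function('U')(L, J) = Add(J, 24) = Add(24, J))
R = Rational(-119, 11) (R = Mul(Rational(-1, 11), 119) = Rational(-119, 11) ≈ -10.818)
Pow(Add(R, Function('U')(32, 0)), Rational(1, 2)) = Pow(Add(Rational(-119, 11), Add(24, 0)), Rational(1, 2)) = Pow(Add(Rational(-119, 11), 24), Rational(1, 2)) = Pow(Rational(145, 11), Rational(1, 2)) = Mul(Rational(1, 11), Pow(1595, Rational(1, 2)))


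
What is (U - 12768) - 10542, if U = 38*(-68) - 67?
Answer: -25961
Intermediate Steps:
U = -2651 (U = -2584 - 67 = -2651)
(U - 12768) - 10542 = (-2651 - 12768) - 10542 = -15419 - 10542 = -25961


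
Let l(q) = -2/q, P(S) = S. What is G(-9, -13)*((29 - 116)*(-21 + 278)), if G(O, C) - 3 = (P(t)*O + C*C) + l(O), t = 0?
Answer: -11552150/3 ≈ -3.8507e+6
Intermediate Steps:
G(O, C) = 3 + C² - 2/O (G(O, C) = 3 + ((0*O + C*C) - 2/O) = 3 + ((0 + C²) - 2/O) = 3 + (C² - 2/O) = 3 + C² - 2/O)
G(-9, -13)*((29 - 116)*(-21 + 278)) = (3 + (-13)² - 2/(-9))*((29 - 116)*(-21 + 278)) = (3 + 169 - 2*(-⅑))*(-87*257) = (3 + 169 + 2/9)*(-22359) = (1550/9)*(-22359) = -11552150/3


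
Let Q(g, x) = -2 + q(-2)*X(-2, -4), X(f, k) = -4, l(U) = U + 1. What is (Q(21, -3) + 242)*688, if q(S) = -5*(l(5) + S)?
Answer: 220160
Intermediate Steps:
l(U) = 1 + U
q(S) = -30 - 5*S (q(S) = -5*((1 + 5) + S) = -5*(6 + S) = -30 - 5*S)
Q(g, x) = 78 (Q(g, x) = -2 + (-30 - 5*(-2))*(-4) = -2 + (-30 + 10)*(-4) = -2 - 20*(-4) = -2 + 80 = 78)
(Q(21, -3) + 242)*688 = (78 + 242)*688 = 320*688 = 220160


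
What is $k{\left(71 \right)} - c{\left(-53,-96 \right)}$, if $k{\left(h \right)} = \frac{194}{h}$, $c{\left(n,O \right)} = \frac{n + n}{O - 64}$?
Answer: $\frac{11757}{5680} \approx 2.0699$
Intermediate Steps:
$c{\left(n,O \right)} = \frac{2 n}{-64 + O}$
$k{\left(71 \right)} - c{\left(-53,-96 \right)} = \frac{194}{71} - 2 \left(-53\right) \frac{1}{-64 - 96} = 194 \cdot \frac{1}{71} - 2 \left(-53\right) \frac{1}{-160} = \frac{194}{71} - 2 \left(-53\right) \left(- \frac{1}{160}\right) = \frac{194}{71} - \frac{53}{80} = \frac{11757}{5680}$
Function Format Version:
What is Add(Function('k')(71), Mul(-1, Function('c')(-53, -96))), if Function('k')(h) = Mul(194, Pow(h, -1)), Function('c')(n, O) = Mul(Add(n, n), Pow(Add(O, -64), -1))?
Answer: Rational(11757, 5680) ≈ 2.0699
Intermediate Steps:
Function('c')(n, O) = Mul(2, n, Pow(Add(-64, O), -1)) (Function('c')(n, O) = Mul(Mul(2, n), Pow(Add(-64, O), -1)) = Mul(2, n, Pow(Add(-64, O), -1)))
Add(Function('k')(71), Mul(-1, Function('c')(-53, -96))) = Add(Mul(194, Pow(71, -1)), Mul(-1, Mul(2, -53, Pow(Add(-64, -96), -1)))) = Add(Mul(194, Rational(1, 71)), Mul(-1, Mul(2, -53, Pow(-160, -1)))) = Add(Rational(194, 71), Mul(-1, Mul(2, -53, Rational(-1, 160)))) = Add(Rational(194, 71), Mul(-1, Rational(53, 80))) = Add(Rational(194, 71), Rational(-53, 80)) = Rational(11757, 5680)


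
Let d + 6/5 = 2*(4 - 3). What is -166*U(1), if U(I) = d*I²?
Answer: -664/5 ≈ -132.80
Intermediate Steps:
d = ⅘ (d = -6/5 + 2*(4 - 3) = -6/5 + 2*1 = -6/5 + 2 = ⅘ ≈ 0.80000)
U(I) = 4*I²/5
-166*U(1) = -664*1²/5 = -664/5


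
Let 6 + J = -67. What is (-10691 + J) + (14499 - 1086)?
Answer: 2649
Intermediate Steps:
J = -73 (J = -6 - 67 = -73)
(-10691 + J) + (14499 - 1086) = (-10691 - 73) + (14499 - 1086) = -10764 + 13413 = 2649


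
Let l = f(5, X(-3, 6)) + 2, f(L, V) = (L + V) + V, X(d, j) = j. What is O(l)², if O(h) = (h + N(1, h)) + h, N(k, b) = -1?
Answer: 1369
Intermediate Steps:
f(L, V) = L + 2*V
l = 19 (l = (5 + 2*6) + 2 = (5 + 12) + 2 = 17 + 2 = 19)
O(h) = -1 + 2*h (O(h) = (h - 1) + h = (-1 + h) + h = -1 + 2*h)
O(l)² = (-1 + 2*19)² = (-1 + 38)² = 37² = 1369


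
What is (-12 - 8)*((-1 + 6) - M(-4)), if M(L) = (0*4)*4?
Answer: -100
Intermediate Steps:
M(L) = 0 (M(L) = 0*4 = 0)
(-12 - 8)*((-1 + 6) - M(-4)) = (-12 - 8)*((-1 + 6) - 1*0) = -20*(5 + 0) = -20*5 = -100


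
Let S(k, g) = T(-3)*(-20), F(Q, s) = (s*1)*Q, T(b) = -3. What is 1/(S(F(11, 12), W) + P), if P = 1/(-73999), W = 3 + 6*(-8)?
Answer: 73999/4439939 ≈ 0.016667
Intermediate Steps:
F(Q, s) = Q*s (F(Q, s) = s*Q = Q*s)
W = -45 (W = 3 - 48 = -45)
S(k, g) = 60 (S(k, g) = -3*(-20) = 60)
P = -1/73999 ≈ -1.3514e-5
1/(S(F(11, 12), W) + P) = 1/(60 - 1/73999) = 1/(4439939/73999) = 73999/4439939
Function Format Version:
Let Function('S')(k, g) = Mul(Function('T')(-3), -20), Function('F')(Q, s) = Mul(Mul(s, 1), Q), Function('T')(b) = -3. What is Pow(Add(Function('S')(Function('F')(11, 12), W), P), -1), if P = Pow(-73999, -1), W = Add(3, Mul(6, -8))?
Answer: Rational(73999, 4439939) ≈ 0.016667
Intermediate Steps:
Function('F')(Q, s) = Mul(Q, s) (Function('F')(Q, s) = Mul(s, Q) = Mul(Q, s))
W = -45 (W = Add(3, -48) = -45)
Function('S')(k, g) = 60 (Function('S')(k, g) = Mul(-3, -20) = 60)
P = Rational(-1, 73999) ≈ -1.3514e-5
Pow(Add(Function('S')(Function('F')(11, 12), W), P), -1) = Pow(Add(60, Rational(-1, 73999)), -1) = Pow(Rational(4439939, 73999), -1) = Rational(73999, 4439939)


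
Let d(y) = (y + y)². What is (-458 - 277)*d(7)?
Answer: -144060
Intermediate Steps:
d(y) = 4*y² (d(y) = (2*y)² = 4*y²)
(-458 - 277)*d(7) = (-458 - 277)*(4*7²) = -2940*49 = -735*196 = -144060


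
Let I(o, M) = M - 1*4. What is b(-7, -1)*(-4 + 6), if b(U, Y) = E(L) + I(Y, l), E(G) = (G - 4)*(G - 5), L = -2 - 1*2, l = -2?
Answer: 132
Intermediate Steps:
I(o, M) = -4 + M (I(o, M) = M - 4 = -4 + M)
L = -4 (L = -2 - 2 = -4)
E(G) = (-5 + G)*(-4 + G) (E(G) = (-4 + G)*(-5 + G) = (-5 + G)*(-4 + G))
b(U, Y) = 66 (b(U, Y) = (20 + (-4)² - 9*(-4)) + (-4 - 2) = (20 + 16 + 36) - 6 = 72 - 6 = 66)
b(-7, -1)*(-4 + 6) = 66*(-4 + 6) = 66*2 = 132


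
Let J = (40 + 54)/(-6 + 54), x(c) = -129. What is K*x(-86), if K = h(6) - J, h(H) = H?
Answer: -4171/8 ≈ -521.38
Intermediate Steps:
J = 47/24 (J = 94/48 = 94*(1/48) = 47/24 ≈ 1.9583)
K = 97/24 (K = 6 - 1*47/24 = 6 - 47/24 = 97/24 ≈ 4.0417)
K*x(-86) = (97/24)*(-129) = -4171/8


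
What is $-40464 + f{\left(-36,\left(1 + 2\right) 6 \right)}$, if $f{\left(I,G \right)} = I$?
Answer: $-40500$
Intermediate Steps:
$-40464 + f{\left(-36,\left(1 + 2\right) 6 \right)} = -40464 - 36 = -40500$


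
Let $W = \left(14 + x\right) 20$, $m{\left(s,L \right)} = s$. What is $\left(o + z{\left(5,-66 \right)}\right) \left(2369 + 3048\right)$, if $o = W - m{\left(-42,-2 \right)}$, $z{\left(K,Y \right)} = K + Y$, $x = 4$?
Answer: $1847197$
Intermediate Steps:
$W = 360$ ($W = \left(14 + 4\right) 20 = 18 \cdot 20 = 360$)
$o = 402$ ($o = 360 - -42 = 360 + 42 = 402$)
$\left(o + z{\left(5,-66 \right)}\right) \left(2369 + 3048\right) = \left(402 + \left(5 - 66\right)\right) \left(2369 + 3048\right) = \left(402 - 61\right) 5417 = 341 \cdot 5417 = 1847197$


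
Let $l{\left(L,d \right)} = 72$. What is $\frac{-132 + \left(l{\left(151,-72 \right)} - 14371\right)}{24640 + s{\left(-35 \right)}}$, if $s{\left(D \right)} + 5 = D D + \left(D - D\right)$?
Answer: $- \frac{14431}{25860} \approx -0.55804$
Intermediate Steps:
$s{\left(D \right)} = -5 + D^{2}$ ($s{\left(D \right)} = -5 + \left(D D + \left(D - D\right)\right) = -5 + \left(D^{2} + 0\right) = -5 + D^{2}$)
$\frac{-132 + \left(l{\left(151,-72 \right)} - 14371\right)}{24640 + s{\left(-35 \right)}} = \frac{-132 + \left(72 - 14371\right)}{24640 - \left(5 - \left(-35\right)^{2}\right)} = \frac{-132 + \left(72 - 14371\right)}{24640 + \left(-5 + 1225\right)} = \frac{-132 - 14299}{24640 + 1220} = - \frac{14431}{25860}$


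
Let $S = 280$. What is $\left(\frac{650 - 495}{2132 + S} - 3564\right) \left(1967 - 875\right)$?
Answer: $- \frac{782255383}{201} \approx -3.8918 \cdot 10^{6}$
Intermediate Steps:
$\left(\frac{650 - 495}{2132 + S} - 3564\right) \left(1967 - 875\right) = \left(\frac{650 - 495}{2132 + 280} - 3564\right) \left(1967 - 875\right) = \left(\frac{155}{2412} - 3564\right) 1092 = \left(- \frac{8596213}{2412}\right) 1092 = - \frac{782255383}{201}$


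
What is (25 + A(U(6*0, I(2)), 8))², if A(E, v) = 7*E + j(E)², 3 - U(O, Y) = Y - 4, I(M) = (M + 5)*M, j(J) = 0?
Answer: 576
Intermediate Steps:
I(M) = M*(5 + M) (I(M) = (5 + M)*M = M*(5 + M))
U(O, Y) = 7 - Y (U(O, Y) = 3 - (Y - 4) = 3 - (-4 + Y) = 3 + (4 - Y) = 7 - Y)
A(E, v) = 7*E (A(E, v) = 7*E + 0² = 7*E + 0 = 7*E)
(25 + A(U(6*0, I(2)), 8))² = (25 + 7*(7 - 2*(5 + 2)))² = (25 + 7*(7 - 2*7))² = (25 + 7*(7 - 1*14))² = (25 + 7*(7 - 14))² = (25 + 7*(-7))² = (25 - 49)² = (-24)² = 576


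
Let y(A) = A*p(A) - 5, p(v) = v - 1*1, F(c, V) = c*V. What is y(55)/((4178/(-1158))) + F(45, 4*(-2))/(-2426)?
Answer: -2082023535/2533957 ≈ -821.65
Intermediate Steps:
F(c, V) = V*c
p(v) = -1 + v (p(v) = v - 1 = -1 + v)
y(A) = -5 + A*(-1 + A) (y(A) = A*(-1 + A) - 5 = -5 + A*(-1 + A))
y(55)/((4178/(-1158))) + F(45, 4*(-2))/(-2426) = (-5 + 55*(-1 + 55))/((4178/(-1158))) + ((4*(-2))*45)/(-2426) = (-5 + 55*54)/((4178*(-1/1158))) - 8*45*(-1/2426) = (-5 + 2970)/(-2089/579) - 360*(-1/2426) = 2965*(-579/2089) + 180/1213 = -1716735/2089 + 180/1213 = -2082023535/2533957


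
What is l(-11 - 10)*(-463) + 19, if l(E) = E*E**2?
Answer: 4287862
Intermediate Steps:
l(E) = E**3
l(-11 - 10)*(-463) + 19 = (-11 - 10)**3*(-463) + 19 = (-21)**3*(-463) + 19 = -9261*(-463) + 19 = 4287843 + 19 = 4287862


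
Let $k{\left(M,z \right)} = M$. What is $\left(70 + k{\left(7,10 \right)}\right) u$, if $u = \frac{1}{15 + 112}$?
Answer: $\frac{77}{127} \approx 0.6063$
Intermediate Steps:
$u = \frac{1}{127} \approx 0.007874$
$\left(70 + k{\left(7,10 \right)}\right) u = \left(70 + 7\right) \frac{1}{127} = 77 \cdot \frac{1}{127} = \frac{77}{127}$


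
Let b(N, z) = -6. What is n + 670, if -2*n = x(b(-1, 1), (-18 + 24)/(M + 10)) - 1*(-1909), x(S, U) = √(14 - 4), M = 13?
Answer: -569/2 - √10/2 ≈ -286.08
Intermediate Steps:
x(S, U) = √10
n = -1909/2 - √10/2 (n = -(√10 - 1*(-1909))/2 = -(√10 + 1909)/2 = -(1909 + √10)/2 = -1909/2 - √10/2 ≈ -956.08)
n + 670 = (-1909/2 - √10/2) + 670 = -569/2 - √10/2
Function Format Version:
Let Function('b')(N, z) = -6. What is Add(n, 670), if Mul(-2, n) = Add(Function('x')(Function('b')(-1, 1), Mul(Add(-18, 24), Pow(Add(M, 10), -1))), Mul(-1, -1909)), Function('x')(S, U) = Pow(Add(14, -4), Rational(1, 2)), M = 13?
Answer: Add(Rational(-569, 2), Mul(Rational(-1, 2), Pow(10, Rational(1, 2)))) ≈ -286.08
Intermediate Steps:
Function('x')(S, U) = Pow(10, Rational(1, 2))
n = Add(Rational(-1909, 2), Mul(Rational(-1, 2), Pow(10, Rational(1, 2)))) (n = Mul(Rational(-1, 2), Add(Pow(10, Rational(1, 2)), Mul(-1, -1909))) = Mul(Rational(-1, 2), Add(Pow(10, Rational(1, 2)), 1909)) = Mul(Rational(-1, 2), Add(1909, Pow(10, Rational(1, 2)))) = Add(Rational(-1909, 2), Mul(Rational(-1, 2), Pow(10, Rational(1, 2)))) ≈ -956.08)
Add(n, 670) = Add(Add(Rational(-1909, 2), Mul(Rational(-1, 2), Pow(10, Rational(1, 2)))), 670) = Add(Rational(-569, 2), Mul(Rational(-1, 2), Pow(10, Rational(1, 2))))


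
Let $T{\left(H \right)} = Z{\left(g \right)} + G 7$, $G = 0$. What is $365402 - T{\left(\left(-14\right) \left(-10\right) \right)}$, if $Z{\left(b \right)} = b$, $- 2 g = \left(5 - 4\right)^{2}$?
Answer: $\frac{730805}{2} \approx 3.654 \cdot 10^{5}$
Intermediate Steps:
$g = - \frac{1}{2}$ ($g = - \frac{\left(5 - 4\right)^{2}}{2} = - \frac{1^{2}}{2} = \left(- \frac{1}{2}\right) 1 = - \frac{1}{2} \approx -0.5$)
$T{\left(H \right)} = - \frac{1}{2}$ ($T{\left(H \right)} = - \frac{1}{2} + 0 \cdot 7 = - \frac{1}{2} + 0 = - \frac{1}{2}$)
$365402 - T{\left(\left(-14\right) \left(-10\right) \right)} = 365402 - - \frac{1}{2} = 365402 + \frac{1}{2} = \frac{730805}{2}$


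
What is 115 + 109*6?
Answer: 769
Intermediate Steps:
115 + 109*6 = 115 + 654 = 769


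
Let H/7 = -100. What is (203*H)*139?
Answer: -19751900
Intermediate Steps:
H = -700 (H = 7*(-100) = -700)
(203*H)*139 = (203*(-700))*139 = -142100*139 = -19751900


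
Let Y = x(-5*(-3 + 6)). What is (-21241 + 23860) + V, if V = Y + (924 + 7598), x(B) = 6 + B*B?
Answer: 11372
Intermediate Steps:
x(B) = 6 + B**2
Y = 231 (Y = 6 + (-5*(-3 + 6))**2 = 6 + (-5*3)**2 = 6 + (-15)**2 = 6 + 225 = 231)
V = 8753 (V = 231 + (924 + 7598) = 231 + 8522 = 8753)
(-21241 + 23860) + V = (-21241 + 23860) + 8753 = 2619 + 8753 = 11372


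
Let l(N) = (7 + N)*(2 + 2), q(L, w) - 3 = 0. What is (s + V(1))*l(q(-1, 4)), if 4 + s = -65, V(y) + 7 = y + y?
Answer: -2960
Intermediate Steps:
q(L, w) = 3 (q(L, w) = 3 + 0 = 3)
l(N) = 28 + 4*N (l(N) = (7 + N)*4 = 28 + 4*N)
V(y) = -7 + 2*y (V(y) = -7 + (y + y) = -7 + 2*y)
s = -69 (s = -4 - 65 = -69)
(s + V(1))*l(q(-1, 4)) = (-69 + (-7 + 2*1))*(28 + 4*3) = (-69 + (-7 + 2))*(28 + 12) = (-69 - 5)*40 = -74*40 = -2960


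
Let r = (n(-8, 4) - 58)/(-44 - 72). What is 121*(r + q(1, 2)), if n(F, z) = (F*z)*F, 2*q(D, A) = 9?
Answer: 9801/29 ≈ 337.97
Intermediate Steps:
q(D, A) = 9/2 (q(D, A) = (½)*9 = 9/2)
n(F, z) = z*F²
r = -99/58 (r = (4*(-8)² - 58)/(-44 - 72) = (4*64 - 58)/(-116) = (256 - 58)*(-1/116) = 198*(-1/116) = -99/58 ≈ -1.7069)
121*(r + q(1, 2)) = 121*(-99/58 + 9/2) = 121*(81/29) = 9801/29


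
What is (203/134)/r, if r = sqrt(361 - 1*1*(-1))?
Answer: 203*sqrt(362)/48508 ≈ 0.079623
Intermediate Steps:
r = sqrt(362) (r = sqrt(361 - 1*(-1)) = sqrt(361 + 1) = sqrt(362) ≈ 19.026)
(203/134)/r = (203/134)/(sqrt(362)) = (203*(1/134))*(sqrt(362)/362) = 203*(sqrt(362)/362)/134 = 203*sqrt(362)/48508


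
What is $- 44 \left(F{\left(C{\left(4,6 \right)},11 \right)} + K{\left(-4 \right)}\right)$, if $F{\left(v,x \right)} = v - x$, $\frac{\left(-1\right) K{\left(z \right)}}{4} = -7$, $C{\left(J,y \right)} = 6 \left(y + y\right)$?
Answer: $-3916$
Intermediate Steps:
$C{\left(J,y \right)} = 12 y$ ($C{\left(J,y \right)} = 6 \cdot 2 y = 12 y$)
$K{\left(z \right)} = 28$ ($K{\left(z \right)} = \left(-4\right) \left(-7\right) = 28$)
$- 44 \left(F{\left(C{\left(4,6 \right)},11 \right)} + K{\left(-4 \right)}\right) = - 44 \left(\left(12 \cdot 6 - 11\right) + 28\right) = - 44 \left(\left(72 - 11\right) + 28\right) = - 44 \left(61 + 28\right) = \left(-44\right) 89 = -3916$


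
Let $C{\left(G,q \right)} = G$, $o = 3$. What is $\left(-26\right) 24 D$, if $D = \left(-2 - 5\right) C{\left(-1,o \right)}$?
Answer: $-4368$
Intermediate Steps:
$D = 7$ ($D = \left(-2 - 5\right) \left(-1\right) = \left(-7\right) \left(-1\right) = 7$)
$\left(-26\right) 24 D = \left(-26\right) 24 \cdot 7 = \left(-624\right) 7 = -4368$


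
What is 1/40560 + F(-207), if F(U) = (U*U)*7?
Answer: 12165688081/40560 ≈ 2.9994e+5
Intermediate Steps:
F(U) = 7*U² (F(U) = U²*7 = 7*U²)
1/40560 + F(-207) = 1/40560 + 7*(-207)² = 1/40560 + 7*42849 = 1/40560 + 299943 = 12165688081/40560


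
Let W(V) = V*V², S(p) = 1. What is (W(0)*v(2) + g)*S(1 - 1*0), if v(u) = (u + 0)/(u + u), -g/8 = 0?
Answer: 0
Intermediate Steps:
g = 0 (g = -8*0 = 0)
v(u) = ½ (v(u) = u/((2*u)) = u*(1/(2*u)) = ½)
W(V) = V³
(W(0)*v(2) + g)*S(1 - 1*0) = (0³*(½) + 0)*1 = (0*(½) + 0)*1 = (0 + 0)*1 = 0*1 = 0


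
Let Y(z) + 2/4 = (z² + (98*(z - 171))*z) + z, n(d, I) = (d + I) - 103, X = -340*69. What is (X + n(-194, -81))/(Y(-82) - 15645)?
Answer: -15892/1349403 ≈ -0.011777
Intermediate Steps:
X = -23460
n(d, I) = -103 + I + d (n(d, I) = (I + d) - 103 = -103 + I + d)
Y(z) = -½ + z + z² + z*(-16758 + 98*z) (Y(z) = -½ + ((z² + (98*(z - 171))*z) + z) = -½ + ((z² + (98*(-171 + z))*z) + z) = -½ + ((z² + (-16758 + 98*z)*z) + z) = -½ + ((z² + z*(-16758 + 98*z)) + z) = -½ + (z + z² + z*(-16758 + 98*z)) = -½ + z + z² + z*(-16758 + 98*z))
(X + n(-194, -81))/(Y(-82) - 15645) = (-23460 + (-103 - 81 - 194))/((-½ - 16757*(-82) + 99*(-82)²) - 15645) = (-23460 - 378)/((-½ + 1374074 + 99*6724) - 15645) = -23838/((-½ + 1374074 + 665676) - 15645) = -23838/(4079499/2 - 15645) = -23838/4048209/2 = -23838*2/4048209 = -15892/1349403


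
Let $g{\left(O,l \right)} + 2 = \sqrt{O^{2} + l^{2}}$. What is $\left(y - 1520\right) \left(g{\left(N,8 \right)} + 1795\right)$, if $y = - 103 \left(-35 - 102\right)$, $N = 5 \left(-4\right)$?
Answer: $22575663 + 50364 \sqrt{29} \approx 2.2847 \cdot 10^{7}$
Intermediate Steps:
$N = -20$
$y = 14111$ ($y = \left(-103\right) \left(-137\right) = 14111$)
$g{\left(O,l \right)} = -2 + \sqrt{O^{2} + l^{2}}$
$\left(y - 1520\right) \left(g{\left(N,8 \right)} + 1795\right) = \left(14111 - 1520\right) \left(\left(-2 + \sqrt{\left(-20\right)^{2} + 8^{2}}\right) + 1795\right) = 12591 \left(\left(-2 + \sqrt{400 + 64}\right) + 1795\right) = 12591 \left(\left(-2 + \sqrt{464}\right) + 1795\right) = 12591 \left(\left(-2 + 4 \sqrt{29}\right) + 1795\right) = 12591 \left(1793 + 4 \sqrt{29}\right) = 22575663 + 50364 \sqrt{29}$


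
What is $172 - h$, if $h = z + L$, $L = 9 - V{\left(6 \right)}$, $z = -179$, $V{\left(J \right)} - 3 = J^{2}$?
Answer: $381$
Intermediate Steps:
$V{\left(J \right)} = 3 + J^{2}$
$L = -30$ ($L = 9 - \left(3 + 6^{2}\right) = 9 - \left(3 + 36\right) = 9 - 39 = -30$)
$h = -209$ ($h = -179 - 30 = -209$)
$172 - h = 172 - -209 = 172 + 209 = 381$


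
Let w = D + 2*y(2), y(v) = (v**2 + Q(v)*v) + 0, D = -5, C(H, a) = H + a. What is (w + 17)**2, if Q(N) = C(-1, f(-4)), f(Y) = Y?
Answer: 0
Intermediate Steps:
Q(N) = -5 (Q(N) = -1 - 4 = -5)
y(v) = v**2 - 5*v (y(v) = (v**2 - 5*v) + 0 = v**2 - 5*v)
w = -17 (w = -5 + 2*(2*(-5 + 2)) = -5 + 2*(2*(-3)) = -5 + 2*(-6) = -5 - 12 = -17)
(w + 17)**2 = (-17 + 17)**2 = 0**2 = 0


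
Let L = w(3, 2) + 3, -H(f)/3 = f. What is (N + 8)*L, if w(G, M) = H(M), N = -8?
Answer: 0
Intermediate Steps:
H(f) = -3*f
w(G, M) = -3*M
L = -3 (L = -3*2 + 3 = -6 + 3 = -3)
(N + 8)*L = (-8 + 8)*(-3) = 0*(-3) = 0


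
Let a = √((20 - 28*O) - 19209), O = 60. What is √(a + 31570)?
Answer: √(31570 + I*√20869) ≈ 177.68 + 0.4065*I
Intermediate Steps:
a = I*√20869 (a = √((20 - 28*60) - 19209) = √((20 - 1680) - 19209) = √(-1660 - 19209) = √(-20869) = I*√20869 ≈ 144.46*I)
√(a + 31570) = √(I*√20869 + 31570) = √(31570 + I*√20869)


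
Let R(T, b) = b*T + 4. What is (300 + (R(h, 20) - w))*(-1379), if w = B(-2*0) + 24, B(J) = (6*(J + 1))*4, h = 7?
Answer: -546084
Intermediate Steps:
B(J) = 24 + 24*J (B(J) = (6*(1 + J))*4 = (6 + 6*J)*4 = 24 + 24*J)
w = 48 (w = (24 + 24*(-2*0)) + 24 = (24 + 24*0) + 24 = (24 + 0) + 24 = 24 + 24 = 48)
R(T, b) = 4 + T*b (R(T, b) = T*b + 4 = 4 + T*b)
(300 + (R(h, 20) - w))*(-1379) = (300 + ((4 + 7*20) - 1*48))*(-1379) = (300 + ((4 + 140) - 48))*(-1379) = (300 + (144 - 48))*(-1379) = (300 + 96)*(-1379) = 396*(-1379) = -546084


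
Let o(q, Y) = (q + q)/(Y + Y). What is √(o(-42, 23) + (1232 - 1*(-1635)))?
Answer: √1515677/23 ≈ 53.527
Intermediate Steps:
o(q, Y) = q/Y (o(q, Y) = (2*q)/((2*Y)) = (2*q)*(1/(2*Y)) = q/Y)
√(o(-42, 23) + (1232 - 1*(-1635))) = √(-42/23 + (1232 - 1*(-1635))) = √(-42*1/23 + (1232 + 1635)) = √(-42/23 + 2867) = √(65899/23) = √1515677/23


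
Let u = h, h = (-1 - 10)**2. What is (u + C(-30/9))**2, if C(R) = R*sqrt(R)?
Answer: 394307/27 - 2420*I*sqrt(30)/9 ≈ 14604.0 - 1472.8*I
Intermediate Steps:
C(R) = R**(3/2)
h = 121 (h = (-11)**2 = 121)
u = 121
(u + C(-30/9))**2 = (121 + (-30/9)**(3/2))**2 = (121 + (-30*1/9)**(3/2))**2 = (121 + (-10/3)**(3/2))**2 = (121 - 10*I*sqrt(30)/9)**2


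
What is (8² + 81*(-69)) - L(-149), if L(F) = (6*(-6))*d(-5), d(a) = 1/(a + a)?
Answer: -27643/5 ≈ -5528.6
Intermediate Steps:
d(a) = 1/(2*a)
L(F) = 18/5 (L(F) = (6*(-6))*((½)/(-5)) = -18*(-1)/5 = -36*(-⅒) = 18/5)
(8² + 81*(-69)) - L(-149) = (8² + 81*(-69)) - 1*18/5 = (64 - 5589) - 18/5 = -5525 - 18/5 = -27643/5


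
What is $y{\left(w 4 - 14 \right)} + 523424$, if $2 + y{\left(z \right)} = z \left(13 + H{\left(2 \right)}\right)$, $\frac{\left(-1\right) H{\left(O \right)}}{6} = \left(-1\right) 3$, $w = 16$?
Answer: $524972$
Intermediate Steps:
$H{\left(O \right)} = 18$ ($H{\left(O \right)} = - 6 \left(\left(-1\right) 3\right) = \left(-6\right) \left(-3\right) = 18$)
$y{\left(z \right)} = -2 + 31 z$ ($y{\left(z \right)} = -2 + z \left(13 + 18\right) = -2 + z 31 = -2 + 31 z$)
$y{\left(w 4 - 14 \right)} + 523424 = \left(-2 + 31 \left(16 \cdot 4 - 14\right)\right) + 523424 = \left(-2 + 31 \left(64 - 14\right)\right) + 523424 = \left(-2 + 31 \cdot 50\right) + 523424 = \left(-2 + 1550\right) + 523424 = 1548 + 523424 = 524972$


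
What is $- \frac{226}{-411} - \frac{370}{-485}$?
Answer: $\frac{52336}{39867} \approx 1.3128$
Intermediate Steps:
$- \frac{226}{-411} - \frac{370}{-485} = \left(-226\right) \left(- \frac{1}{411}\right) - - \frac{74}{97} = \frac{226}{411} + \frac{74}{97} = \frac{52336}{39867}$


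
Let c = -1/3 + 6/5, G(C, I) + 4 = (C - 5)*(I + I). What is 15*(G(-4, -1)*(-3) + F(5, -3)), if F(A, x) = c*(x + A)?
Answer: -604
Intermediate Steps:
G(C, I) = -4 + 2*I*(-5 + C) (G(C, I) = -4 + (C - 5)*(I + I) = -4 + (-5 + C)*(2*I) = -4 + 2*I*(-5 + C))
c = 13/15 (c = -1*1/3 + 6*(1/5) = -1/3 + 6/5 = 13/15 ≈ 0.86667)
F(A, x) = 13*A/15 + 13*x/15 (F(A, x) = 13*(x + A)/15 = 13*(A + x)/15 = 13*A/15 + 13*x/15)
15*(G(-4, -1)*(-3) + F(5, -3)) = 15*((-4 - 10*(-1) + 2*(-4)*(-1))*(-3) + ((13/15)*5 + (13/15)*(-3))) = 15*((-4 + 10 + 8)*(-3) + (13/3 - 13/5)) = 15*(14*(-3) + 26/15) = 15*(-42 + 26/15) = 15*(-604/15) = -604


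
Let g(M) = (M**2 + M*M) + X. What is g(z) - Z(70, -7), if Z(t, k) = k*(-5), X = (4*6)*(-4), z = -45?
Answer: 3919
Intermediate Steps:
X = -96 (X = 24*(-4) = -96)
Z(t, k) = -5*k
g(M) = -96 + 2*M**2 (g(M) = (M**2 + M*M) - 96 = (M**2 + M**2) - 96 = 2*M**2 - 96 = -96 + 2*M**2)
g(z) - Z(70, -7) = (-96 + 2*(-45)**2) - (-5)*(-7) = (-96 + 2*2025) - 1*35 = (-96 + 4050) - 35 = 3954 - 35 = 3919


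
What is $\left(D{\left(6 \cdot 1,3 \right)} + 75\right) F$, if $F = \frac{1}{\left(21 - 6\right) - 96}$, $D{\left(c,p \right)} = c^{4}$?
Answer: $- \frac{457}{27} \approx -16.926$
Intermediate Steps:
$F = - \frac{1}{81}$ ($F = \frac{1}{15 - 96} = \frac{1}{-81} = - \frac{1}{81} \approx -0.012346$)
$\left(D{\left(6 \cdot 1,3 \right)} + 75\right) F = \left(\left(6 \cdot 1\right)^{4} + 75\right) \left(- \frac{1}{81}\right) = \left(6^{4} + 75\right) \left(- \frac{1}{81}\right) = \left(1296 + 75\right) \left(- \frac{1}{81}\right) = 1371 \left(- \frac{1}{81}\right) = - \frac{457}{27}$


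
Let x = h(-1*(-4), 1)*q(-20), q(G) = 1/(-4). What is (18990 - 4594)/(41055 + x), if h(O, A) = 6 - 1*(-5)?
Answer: 57584/164209 ≈ 0.35068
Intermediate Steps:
q(G) = -¼
h(O, A) = 11 (h(O, A) = 6 + 5 = 11)
x = -11/4 (x = 11*(-¼) = -11/4 ≈ -2.7500)
(18990 - 4594)/(41055 + x) = (18990 - 4594)/(41055 - 11/4) = 14396/(164209/4) = 14396*(4/164209) = 57584/164209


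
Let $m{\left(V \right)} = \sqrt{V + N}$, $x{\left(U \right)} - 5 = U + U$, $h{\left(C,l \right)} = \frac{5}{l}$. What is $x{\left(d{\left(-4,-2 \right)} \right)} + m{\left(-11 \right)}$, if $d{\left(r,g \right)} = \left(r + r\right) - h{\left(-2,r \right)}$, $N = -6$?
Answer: $- \frac{17}{2} + i \sqrt{17} \approx -8.5 + 4.1231 i$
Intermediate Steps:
$d{\left(r,g \right)} = - \frac{5}{r} + 2 r$ ($d{\left(r,g \right)} = \left(r + r\right) - \frac{5}{r} = 2 r - \frac{5}{r} = - \frac{5}{r} + 2 r$)
$x{\left(U \right)} = 5 + 2 U$ ($x{\left(U \right)} = 5 + \left(U + U\right) = 5 + 2 U$)
$m{\left(V \right)} = \sqrt{-6 + V}$ ($m{\left(V \right)} = \sqrt{V - 6} = \sqrt{-6 + V}$)
$x{\left(d{\left(-4,-2 \right)} \right)} + m{\left(-11 \right)} = \left(5 + 2 \left(- \frac{5}{-4} + 2 \left(-4\right)\right)\right) + \sqrt{-6 - 11} = \left(5 + 2 \left(\left(-5\right) \left(- \frac{1}{4}\right) - 8\right)\right) + \sqrt{-17} = \left(5 + 2 \left(\frac{5}{4} - 8\right)\right) + i \sqrt{17} = \left(5 + 2 \left(- \frac{27}{4}\right)\right) + i \sqrt{17} = \left(5 - \frac{27}{2}\right) + i \sqrt{17} = - \frac{17}{2} + i \sqrt{17}$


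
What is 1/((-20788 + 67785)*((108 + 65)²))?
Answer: 1/1406573213 ≈ 7.1095e-10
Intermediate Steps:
1/((-20788 + 67785)*((108 + 65)²)) = 1/(46997*(173²)) = (1/46997)/29929 = (1/46997)*(1/29929) = 1/1406573213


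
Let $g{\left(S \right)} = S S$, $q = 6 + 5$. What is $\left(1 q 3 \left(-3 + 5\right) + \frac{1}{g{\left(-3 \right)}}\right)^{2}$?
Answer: $\frac{354025}{81} \approx 4370.7$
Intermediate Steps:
$q = 11$
$g{\left(S \right)} = S^{2}$
$\left(1 q 3 \left(-3 + 5\right) + \frac{1}{g{\left(-3 \right)}}\right)^{2} = \left(1 \cdot 11 \cdot 3 \left(-3 + 5\right) + \frac{1}{\left(-3\right)^{2}}\right)^{2} = \left(11 \cdot 3 \cdot 2 + \frac{1}{9}\right)^{2} = \left(11 \cdot 6 + \frac{1}{9}\right)^{2} = \left(66 + \frac{1}{9}\right)^{2} = \left(\frac{595}{9}\right)^{2} = \frac{354025}{81}$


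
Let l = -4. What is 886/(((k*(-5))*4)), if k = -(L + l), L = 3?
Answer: -443/10 ≈ -44.300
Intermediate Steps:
k = 1 (k = -(3 - 4) = -1*(-1) = 1)
886/(((k*(-5))*4)) = 886/(((1*(-5))*4)) = 886/((-5*4)) = 886/(-20) = 886*(-1/20) = -443/10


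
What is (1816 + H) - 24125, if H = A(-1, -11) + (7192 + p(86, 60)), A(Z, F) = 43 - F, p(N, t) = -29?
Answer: -15092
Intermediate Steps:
H = 7217 (H = (43 - 1*(-11)) + (7192 - 29) = (43 + 11) + 7163 = 54 + 7163 = 7217)
(1816 + H) - 24125 = (1816 + 7217) - 24125 = 9033 - 24125 = -15092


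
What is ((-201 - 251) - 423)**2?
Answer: 765625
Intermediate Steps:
((-201 - 251) - 423)**2 = (-452 - 423)**2 = (-875)**2 = 765625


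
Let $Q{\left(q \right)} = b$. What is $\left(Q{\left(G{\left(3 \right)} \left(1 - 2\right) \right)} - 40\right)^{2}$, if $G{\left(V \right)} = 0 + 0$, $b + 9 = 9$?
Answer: $1600$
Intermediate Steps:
$b = 0$ ($b = -9 + 9 = 0$)
$G{\left(V \right)} = 0$
$Q{\left(q \right)} = 0$
$\left(Q{\left(G{\left(3 \right)} \left(1 - 2\right) \right)} - 40\right)^{2} = \left(0 - 40\right)^{2} = \left(-40\right)^{2} = 1600$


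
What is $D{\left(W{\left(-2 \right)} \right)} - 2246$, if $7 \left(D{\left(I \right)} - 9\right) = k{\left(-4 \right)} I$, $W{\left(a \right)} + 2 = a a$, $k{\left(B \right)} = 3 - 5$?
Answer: $- \frac{15663}{7} \approx -2237.6$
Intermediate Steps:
$k{\left(B \right)} = -2$ ($k{\left(B \right)} = 3 - 5 = -2$)
$W{\left(a \right)} = -2 + a^{2}$ ($W{\left(a \right)} = -2 + a a = -2 + a^{2}$)
$D{\left(I \right)} = 9 - \frac{2 I}{7}$ ($D{\left(I \right)} = 9 + \frac{\left(-2\right) I}{7} = 9 - \frac{2 I}{7}$)
$D{\left(W{\left(-2 \right)} \right)} - 2246 = \left(9 - \frac{2 \left(-2 + \left(-2\right)^{2}\right)}{7}\right) - 2246 = \left(9 - \frac{2 \left(-2 + 4\right)}{7}\right) - 2246 = \left(9 - \frac{4}{7}\right) - 2246 = \frac{59}{7} - 2246 = - \frac{15663}{7}$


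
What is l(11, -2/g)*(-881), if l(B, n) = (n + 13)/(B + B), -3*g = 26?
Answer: -75766/143 ≈ -529.83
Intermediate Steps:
g = -26/3 (g = -1/3*26 = -26/3 ≈ -8.6667)
l(B, n) = (13 + n)/(2*B) (l(B, n) = (13 + n)/((2*B)) = (13 + n)*(1/(2*B)) = (13 + n)/(2*B))
l(11, -2/g)*(-881) = ((1/2)*(13 - 2/(-26/3))/11)*(-881) = ((1/2)*(1/11)*(13 - 2*(-3/26)))*(-881) = ((1/2)*(1/11)*(13 + 3/13))*(-881) = ((1/2)*(1/11)*(172/13))*(-881) = (86/143)*(-881) = -75766/143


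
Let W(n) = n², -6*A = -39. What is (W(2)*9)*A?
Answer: 234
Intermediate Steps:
A = 13/2 (A = -⅙*(-39) = 13/2 ≈ 6.5000)
(W(2)*9)*A = (2²*9)*(13/2) = (4*9)*(13/2) = 36*(13/2) = 234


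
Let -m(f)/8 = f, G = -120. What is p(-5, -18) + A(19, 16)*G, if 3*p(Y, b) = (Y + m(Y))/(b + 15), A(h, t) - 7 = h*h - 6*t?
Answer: -293795/9 ≈ -32644.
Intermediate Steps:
m(f) = -8*f
A(h, t) = 7 + h² - 6*t (A(h, t) = 7 + (h*h - 6*t) = 7 + (h² - 6*t) = 7 + h² - 6*t)
p(Y, b) = -7*Y/(3*(15 + b)) (p(Y, b) = ((Y - 8*Y)/(b + 15))/3 = ((-7*Y)/(15 + b))/3 = (-7*Y/(15 + b))/3 = -7*Y/(3*(15 + b)))
p(-5, -18) + A(19, 16)*G = -7*(-5)/(45 + 3*(-18)) + (7 + 19² - 6*16)*(-120) = -7*(-5)/(45 - 54) + (7 + 361 - 96)*(-120) = -7*(-5)/(-9) + 272*(-120) = -7*(-5)*(-⅑) - 32640 = -35/9 - 32640 = -293795/9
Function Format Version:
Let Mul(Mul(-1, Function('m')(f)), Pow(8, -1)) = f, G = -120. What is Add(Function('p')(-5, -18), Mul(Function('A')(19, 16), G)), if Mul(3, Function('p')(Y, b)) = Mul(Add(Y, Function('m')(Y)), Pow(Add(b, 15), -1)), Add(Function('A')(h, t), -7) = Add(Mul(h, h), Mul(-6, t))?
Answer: Rational(-293795, 9) ≈ -32644.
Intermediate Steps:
Function('m')(f) = Mul(-8, f)
Function('A')(h, t) = Add(7, Pow(h, 2), Mul(-6, t)) (Function('A')(h, t) = Add(7, Add(Mul(h, h), Mul(-6, t))) = Add(7, Add(Pow(h, 2), Mul(-6, t))) = Add(7, Pow(h, 2), Mul(-6, t)))
Function('p')(Y, b) = Mul(Rational(-7, 3), Y, Pow(Add(15, b), -1)) (Function('p')(Y, b) = Mul(Rational(1, 3), Mul(Add(Y, Mul(-8, Y)), Pow(Add(b, 15), -1))) = Mul(Rational(1, 3), Mul(Mul(-7, Y), Pow(Add(15, b), -1))) = Mul(Rational(1, 3), Mul(-7, Y, Pow(Add(15, b), -1))) = Mul(Rational(-7, 3), Y, Pow(Add(15, b), -1)))
Add(Function('p')(-5, -18), Mul(Function('A')(19, 16), G)) = Add(Mul(-7, -5, Pow(Add(45, Mul(3, -18)), -1)), Mul(Add(7, Pow(19, 2), Mul(-6, 16)), -120)) = Add(Mul(-7, -5, Pow(Add(45, -54), -1)), Mul(Add(7, 361, -96), -120)) = Add(Mul(-7, -5, Pow(-9, -1)), Mul(272, -120)) = Add(Mul(-7, -5, Rational(-1, 9)), -32640) = Add(Rational(-35, 9), -32640) = Rational(-293795, 9)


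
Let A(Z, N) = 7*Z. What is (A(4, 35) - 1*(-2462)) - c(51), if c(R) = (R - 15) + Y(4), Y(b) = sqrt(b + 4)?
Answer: 2454 - 2*sqrt(2) ≈ 2451.2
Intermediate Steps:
Y(b) = sqrt(4 + b)
c(R) = -15 + R + 2*sqrt(2) (c(R) = (R - 15) + sqrt(4 + 4) = (-15 + R) + sqrt(8) = (-15 + R) + 2*sqrt(2) = -15 + R + 2*sqrt(2))
(A(4, 35) - 1*(-2462)) - c(51) = (7*4 - 1*(-2462)) - (-15 + 51 + 2*sqrt(2)) = (28 + 2462) - (36 + 2*sqrt(2)) = 2490 + (-36 - 2*sqrt(2)) = 2454 - 2*sqrt(2)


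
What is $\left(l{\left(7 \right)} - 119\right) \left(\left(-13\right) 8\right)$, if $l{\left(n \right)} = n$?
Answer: $11648$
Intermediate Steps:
$\left(l{\left(7 \right)} - 119\right) \left(\left(-13\right) 8\right) = \left(7 - 119\right) \left(\left(-13\right) 8\right) = \left(-112\right) \left(-104\right) = 11648$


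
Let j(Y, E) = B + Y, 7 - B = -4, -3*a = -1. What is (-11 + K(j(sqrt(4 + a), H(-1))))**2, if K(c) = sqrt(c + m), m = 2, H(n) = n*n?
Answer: (33 - sqrt(3)*sqrt(39 + sqrt(39)))**2/9 ≈ 50.644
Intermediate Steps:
a = 1/3 (a = -1/3*(-1) = 1/3 ≈ 0.33333)
B = 11 (B = 7 - 1*(-4) = 7 + 4 = 11)
H(n) = n**2
j(Y, E) = 11 + Y
K(c) = sqrt(2 + c) (K(c) = sqrt(c + 2) = sqrt(2 + c))
(-11 + K(j(sqrt(4 + a), H(-1))))**2 = (-11 + sqrt(2 + (11 + sqrt(4 + 1/3))))**2 = (-11 + sqrt(2 + (11 + sqrt(13/3))))**2 = (-11 + sqrt(2 + (11 + sqrt(39)/3)))**2 = (-11 + sqrt(13 + sqrt(39)/3))**2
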